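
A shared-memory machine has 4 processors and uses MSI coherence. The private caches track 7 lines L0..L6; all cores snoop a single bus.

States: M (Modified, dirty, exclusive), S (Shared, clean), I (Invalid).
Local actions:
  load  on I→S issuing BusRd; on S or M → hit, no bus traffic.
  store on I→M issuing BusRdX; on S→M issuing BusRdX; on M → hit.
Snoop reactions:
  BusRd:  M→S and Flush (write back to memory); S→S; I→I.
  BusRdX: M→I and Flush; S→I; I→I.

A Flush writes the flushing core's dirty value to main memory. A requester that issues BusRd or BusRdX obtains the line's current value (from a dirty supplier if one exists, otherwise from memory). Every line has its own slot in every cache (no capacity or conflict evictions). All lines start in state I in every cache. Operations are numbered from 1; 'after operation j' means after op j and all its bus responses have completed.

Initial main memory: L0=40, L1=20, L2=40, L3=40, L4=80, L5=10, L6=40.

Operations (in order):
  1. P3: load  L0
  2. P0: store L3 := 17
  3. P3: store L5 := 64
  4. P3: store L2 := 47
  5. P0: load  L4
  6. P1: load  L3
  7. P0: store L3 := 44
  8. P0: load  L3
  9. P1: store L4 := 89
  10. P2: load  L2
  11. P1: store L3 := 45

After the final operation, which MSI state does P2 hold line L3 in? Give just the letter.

state = I

[1] P3: load  L0 | P0:I, P1:I, P2:I, P3:S(40) | bus: BusRd
[2] P0: store L3 := 17 | P0:M(17), P1:I, P2:I, P3:I | bus: BusRdX
[3] P3: store L5 := 64 | P0:I, P1:I, P2:I, P3:M(64) | bus: BusRdX
[4] P3: store L2 := 47 | P0:I, P1:I, P2:I, P3:M(47) | bus: BusRdX
[5] P0: load  L4 | P0:S(80), P1:I, P2:I, P3:I | bus: BusRd
[6] P1: load  L3 | P0:S(17), P1:S(17), P2:I, P3:I | bus: BusRd,Flush
[7] P0: store L3 := 44 | P0:M(44), P1:I, P2:I, P3:I | bus: BusRdX
[8] P0: load  L3 | P0:M(44), P1:I, P2:I, P3:I | bus: none
[9] P1: store L4 := 89 | P0:I, P1:M(89), P2:I, P3:I | bus: BusRdX
[10] P2: load  L2 | P0:I, P1:I, P2:S(47), P3:S(47) | bus: BusRd,Flush
[11] P1: store L3 := 45 | P0:I, P1:M(45), P2:I, P3:I | bus: BusRdX,Flush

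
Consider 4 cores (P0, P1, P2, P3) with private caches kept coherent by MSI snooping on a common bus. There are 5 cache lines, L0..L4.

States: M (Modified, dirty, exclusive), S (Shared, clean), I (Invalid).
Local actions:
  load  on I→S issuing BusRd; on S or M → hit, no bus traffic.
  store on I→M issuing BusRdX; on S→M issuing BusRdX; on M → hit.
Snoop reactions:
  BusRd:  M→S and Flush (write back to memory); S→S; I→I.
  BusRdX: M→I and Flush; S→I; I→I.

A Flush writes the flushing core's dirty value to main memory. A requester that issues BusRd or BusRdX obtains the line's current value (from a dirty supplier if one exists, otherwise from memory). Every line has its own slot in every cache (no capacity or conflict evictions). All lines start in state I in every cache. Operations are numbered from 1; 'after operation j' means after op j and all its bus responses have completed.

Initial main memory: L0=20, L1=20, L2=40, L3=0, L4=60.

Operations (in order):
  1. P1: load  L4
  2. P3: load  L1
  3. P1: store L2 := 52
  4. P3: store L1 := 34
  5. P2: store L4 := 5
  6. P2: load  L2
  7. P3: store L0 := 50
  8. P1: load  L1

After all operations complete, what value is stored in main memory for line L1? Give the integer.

  op1 P1: load  L4 → I/S/I/I on L4; bus BusRd; mem=60
  op2 P3: load  L1 → I/I/I/S on L1; bus BusRd; mem=20
  op3 P1: store L2 := 52 → I/M/I/I on L2; bus BusRdX; mem=40
  op4 P3: store L1 := 34 → I/I/I/M on L1; bus BusRdX; mem=20
  op5 P2: store L4 := 5 → I/I/M/I on L4; bus BusRdX; mem=60
  op6 P2: load  L2 → I/S/S/I on L2; bus BusRd Flush; mem=52
  op7 P3: store L0 := 50 → I/I/I/M on L0; bus BusRdX; mem=20
  op8 P1: load  L1 → I/S/I/S on L1; bus BusRd Flush; mem=34

memory[L1] = 34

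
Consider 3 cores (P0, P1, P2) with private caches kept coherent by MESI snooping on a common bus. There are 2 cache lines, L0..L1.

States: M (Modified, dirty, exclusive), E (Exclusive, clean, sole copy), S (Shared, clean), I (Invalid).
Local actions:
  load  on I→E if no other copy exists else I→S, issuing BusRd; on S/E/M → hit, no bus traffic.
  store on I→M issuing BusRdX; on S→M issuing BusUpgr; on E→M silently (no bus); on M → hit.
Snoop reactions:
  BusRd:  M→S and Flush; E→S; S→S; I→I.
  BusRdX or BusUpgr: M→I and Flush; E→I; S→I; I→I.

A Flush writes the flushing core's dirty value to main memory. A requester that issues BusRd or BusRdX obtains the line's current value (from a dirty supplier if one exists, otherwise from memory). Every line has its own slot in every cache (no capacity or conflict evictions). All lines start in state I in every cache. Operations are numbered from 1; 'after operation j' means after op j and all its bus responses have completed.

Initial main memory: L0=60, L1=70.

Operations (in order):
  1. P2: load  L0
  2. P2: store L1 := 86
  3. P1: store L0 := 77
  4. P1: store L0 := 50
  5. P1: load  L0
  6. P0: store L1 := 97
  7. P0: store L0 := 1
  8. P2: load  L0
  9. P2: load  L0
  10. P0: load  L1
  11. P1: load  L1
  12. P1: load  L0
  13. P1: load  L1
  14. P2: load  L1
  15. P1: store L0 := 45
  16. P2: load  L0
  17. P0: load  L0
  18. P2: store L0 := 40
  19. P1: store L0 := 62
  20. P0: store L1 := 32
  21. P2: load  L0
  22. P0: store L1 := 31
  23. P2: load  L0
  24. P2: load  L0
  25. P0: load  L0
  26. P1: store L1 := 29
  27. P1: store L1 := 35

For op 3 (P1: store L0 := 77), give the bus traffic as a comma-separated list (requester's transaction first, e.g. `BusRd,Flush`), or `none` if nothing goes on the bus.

bus = BusRdX

[1] P2: load  L0 | P0:I, P1:I, P2:E(60) | bus: BusRd
[2] P2: store L1 := 86 | P0:I, P1:I, P2:M(86) | bus: BusRdX
[3] P1: store L0 := 77 | P0:I, P1:M(77), P2:I | bus: BusRdX
[4] P1: store L0 := 50 | P0:I, P1:M(50), P2:I | bus: none
[5] P1: load  L0 | P0:I, P1:M(50), P2:I | bus: none
[6] P0: store L1 := 97 | P0:M(97), P1:I, P2:I | bus: BusRdX,Flush
[7] P0: store L0 := 1 | P0:M(1), P1:I, P2:I | bus: BusRdX,Flush
[8] P2: load  L0 | P0:S(1), P1:I, P2:S(1) | bus: BusRd,Flush
[9] P2: load  L0 | P0:S(1), P1:I, P2:S(1) | bus: none
[10] P0: load  L1 | P0:M(97), P1:I, P2:I | bus: none
[11] P1: load  L1 | P0:S(97), P1:S(97), P2:I | bus: BusRd,Flush
[12] P1: load  L0 | P0:S(1), P1:S(1), P2:S(1) | bus: BusRd
[13] P1: load  L1 | P0:S(97), P1:S(97), P2:I | bus: none
[14] P2: load  L1 | P0:S(97), P1:S(97), P2:S(97) | bus: BusRd
[15] P1: store L0 := 45 | P0:I, P1:M(45), P2:I | bus: BusUpgr
[16] P2: load  L0 | P0:I, P1:S(45), P2:S(45) | bus: BusRd,Flush
[17] P0: load  L0 | P0:S(45), P1:S(45), P2:S(45) | bus: BusRd
[18] P2: store L0 := 40 | P0:I, P1:I, P2:M(40) | bus: BusUpgr
[19] P1: store L0 := 62 | P0:I, P1:M(62), P2:I | bus: BusRdX,Flush
[20] P0: store L1 := 32 | P0:M(32), P1:I, P2:I | bus: BusUpgr
[21] P2: load  L0 | P0:I, P1:S(62), P2:S(62) | bus: BusRd,Flush
[22] P0: store L1 := 31 | P0:M(31), P1:I, P2:I | bus: none
[23] P2: load  L0 | P0:I, P1:S(62), P2:S(62) | bus: none
[24] P2: load  L0 | P0:I, P1:S(62), P2:S(62) | bus: none
[25] P0: load  L0 | P0:S(62), P1:S(62), P2:S(62) | bus: BusRd
[26] P1: store L1 := 29 | P0:I, P1:M(29), P2:I | bus: BusRdX,Flush
[27] P1: store L1 := 35 | P0:I, P1:M(35), P2:I | bus: none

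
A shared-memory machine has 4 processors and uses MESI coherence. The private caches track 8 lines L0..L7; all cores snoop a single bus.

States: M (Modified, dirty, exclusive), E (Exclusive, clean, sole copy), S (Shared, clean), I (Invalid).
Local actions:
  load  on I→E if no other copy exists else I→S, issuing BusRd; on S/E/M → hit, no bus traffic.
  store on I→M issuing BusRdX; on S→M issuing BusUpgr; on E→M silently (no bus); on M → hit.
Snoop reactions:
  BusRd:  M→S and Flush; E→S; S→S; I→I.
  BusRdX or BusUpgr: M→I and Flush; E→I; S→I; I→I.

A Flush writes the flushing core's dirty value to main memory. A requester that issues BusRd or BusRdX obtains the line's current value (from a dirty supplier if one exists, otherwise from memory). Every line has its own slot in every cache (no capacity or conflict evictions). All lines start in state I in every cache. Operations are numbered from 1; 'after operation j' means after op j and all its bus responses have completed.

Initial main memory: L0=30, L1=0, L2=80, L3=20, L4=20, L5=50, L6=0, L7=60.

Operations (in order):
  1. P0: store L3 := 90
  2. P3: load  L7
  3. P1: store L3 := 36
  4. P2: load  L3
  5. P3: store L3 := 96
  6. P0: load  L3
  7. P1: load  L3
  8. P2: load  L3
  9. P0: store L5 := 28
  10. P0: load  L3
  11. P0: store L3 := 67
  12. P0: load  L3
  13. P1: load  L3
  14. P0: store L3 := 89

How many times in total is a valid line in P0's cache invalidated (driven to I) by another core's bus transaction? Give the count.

invalidations = 1

[1] P0: store L3 := 90 | P0:M(90), P1:I, P2:I, P3:I | bus: BusRdX
[2] P3: load  L7 | P0:I, P1:I, P2:I, P3:E(60) | bus: BusRd
[3] P1: store L3 := 36 | P0:I, P1:M(36), P2:I, P3:I | bus: BusRdX,Flush
[4] P2: load  L3 | P0:I, P1:S(36), P2:S(36), P3:I | bus: BusRd,Flush
[5] P3: store L3 := 96 | P0:I, P1:I, P2:I, P3:M(96) | bus: BusRdX
[6] P0: load  L3 | P0:S(96), P1:I, P2:I, P3:S(96) | bus: BusRd,Flush
[7] P1: load  L3 | P0:S(96), P1:S(96), P2:I, P3:S(96) | bus: BusRd
[8] P2: load  L3 | P0:S(96), P1:S(96), P2:S(96), P3:S(96) | bus: BusRd
[9] P0: store L5 := 28 | P0:M(28), P1:I, P2:I, P3:I | bus: BusRdX
[10] P0: load  L3 | P0:S(96), P1:S(96), P2:S(96), P3:S(96) | bus: none
[11] P0: store L3 := 67 | P0:M(67), P1:I, P2:I, P3:I | bus: BusUpgr
[12] P0: load  L3 | P0:M(67), P1:I, P2:I, P3:I | bus: none
[13] P1: load  L3 | P0:S(67), P1:S(67), P2:I, P3:I | bus: BusRd,Flush
[14] P0: store L3 := 89 | P0:M(89), P1:I, P2:I, P3:I | bus: BusUpgr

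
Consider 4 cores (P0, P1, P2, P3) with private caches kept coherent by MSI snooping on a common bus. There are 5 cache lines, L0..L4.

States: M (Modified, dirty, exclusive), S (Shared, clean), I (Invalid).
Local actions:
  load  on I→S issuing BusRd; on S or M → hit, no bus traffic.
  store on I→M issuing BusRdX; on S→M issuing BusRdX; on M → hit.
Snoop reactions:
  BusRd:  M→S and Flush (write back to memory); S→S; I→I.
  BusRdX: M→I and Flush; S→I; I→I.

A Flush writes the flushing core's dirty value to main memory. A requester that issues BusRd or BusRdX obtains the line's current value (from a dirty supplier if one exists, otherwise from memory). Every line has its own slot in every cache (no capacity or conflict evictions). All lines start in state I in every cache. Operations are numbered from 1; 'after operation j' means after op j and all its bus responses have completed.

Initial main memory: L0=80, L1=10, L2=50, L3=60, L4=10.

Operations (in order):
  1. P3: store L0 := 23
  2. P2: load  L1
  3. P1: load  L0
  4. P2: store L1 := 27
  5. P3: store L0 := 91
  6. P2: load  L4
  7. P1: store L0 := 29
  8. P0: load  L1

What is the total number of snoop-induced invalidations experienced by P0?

  op1 P3: store L0 := 23 → I/I/I/M on L0; bus BusRdX; mem=80
  op2 P2: load  L1 → I/I/S/I on L1; bus BusRd; mem=10
  op3 P1: load  L0 → I/S/I/S on L0; bus BusRd Flush; mem=23
  op4 P2: store L1 := 27 → I/I/M/I on L1; bus BusRdX; mem=10
  op5 P3: store L0 := 91 → I/I/I/M on L0; bus BusRdX; mem=23
  op6 P2: load  L4 → I/I/S/I on L4; bus BusRd; mem=10
  op7 P1: store L0 := 29 → I/M/I/I on L0; bus BusRdX Flush; mem=91
  op8 P0: load  L1 → S/I/S/I on L1; bus BusRd Flush; mem=27

invalidations = 0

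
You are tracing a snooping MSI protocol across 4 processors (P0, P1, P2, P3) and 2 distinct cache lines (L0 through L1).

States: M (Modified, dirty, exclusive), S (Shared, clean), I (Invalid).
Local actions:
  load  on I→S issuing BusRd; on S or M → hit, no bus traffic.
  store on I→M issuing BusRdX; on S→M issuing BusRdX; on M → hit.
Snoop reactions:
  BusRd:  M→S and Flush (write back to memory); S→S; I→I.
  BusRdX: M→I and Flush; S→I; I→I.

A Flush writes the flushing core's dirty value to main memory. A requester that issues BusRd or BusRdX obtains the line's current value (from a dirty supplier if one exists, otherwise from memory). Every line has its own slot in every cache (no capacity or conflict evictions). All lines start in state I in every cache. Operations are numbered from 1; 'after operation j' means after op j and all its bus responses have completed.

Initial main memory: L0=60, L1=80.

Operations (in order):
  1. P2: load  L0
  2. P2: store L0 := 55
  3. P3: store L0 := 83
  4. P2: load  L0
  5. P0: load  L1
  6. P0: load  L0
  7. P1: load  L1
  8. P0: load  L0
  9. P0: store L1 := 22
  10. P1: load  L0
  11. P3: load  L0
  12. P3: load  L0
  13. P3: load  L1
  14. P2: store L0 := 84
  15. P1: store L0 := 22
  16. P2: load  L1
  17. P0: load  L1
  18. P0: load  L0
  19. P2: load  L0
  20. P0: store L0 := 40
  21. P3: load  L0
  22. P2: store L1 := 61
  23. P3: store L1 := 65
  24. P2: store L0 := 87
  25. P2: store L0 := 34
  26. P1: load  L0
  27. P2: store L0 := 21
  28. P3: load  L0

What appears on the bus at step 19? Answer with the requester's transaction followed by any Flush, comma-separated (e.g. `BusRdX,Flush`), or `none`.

bus = BusRd

[1] P2: load  L0 | P0:I, P1:I, P2:S(60), P3:I | bus: BusRd
[2] P2: store L0 := 55 | P0:I, P1:I, P2:M(55), P3:I | bus: BusRdX
[3] P3: store L0 := 83 | P0:I, P1:I, P2:I, P3:M(83) | bus: BusRdX,Flush
[4] P2: load  L0 | P0:I, P1:I, P2:S(83), P3:S(83) | bus: BusRd,Flush
[5] P0: load  L1 | P0:S(80), P1:I, P2:I, P3:I | bus: BusRd
[6] P0: load  L0 | P0:S(83), P1:I, P2:S(83), P3:S(83) | bus: BusRd
[7] P1: load  L1 | P0:S(80), P1:S(80), P2:I, P3:I | bus: BusRd
[8] P0: load  L0 | P0:S(83), P1:I, P2:S(83), P3:S(83) | bus: none
[9] P0: store L1 := 22 | P0:M(22), P1:I, P2:I, P3:I | bus: BusRdX
[10] P1: load  L0 | P0:S(83), P1:S(83), P2:S(83), P3:S(83) | bus: BusRd
[11] P3: load  L0 | P0:S(83), P1:S(83), P2:S(83), P3:S(83) | bus: none
[12] P3: load  L0 | P0:S(83), P1:S(83), P2:S(83), P3:S(83) | bus: none
[13] P3: load  L1 | P0:S(22), P1:I, P2:I, P3:S(22) | bus: BusRd,Flush
[14] P2: store L0 := 84 | P0:I, P1:I, P2:M(84), P3:I | bus: BusRdX
[15] P1: store L0 := 22 | P0:I, P1:M(22), P2:I, P3:I | bus: BusRdX,Flush
[16] P2: load  L1 | P0:S(22), P1:I, P2:S(22), P3:S(22) | bus: BusRd
[17] P0: load  L1 | P0:S(22), P1:I, P2:S(22), P3:S(22) | bus: none
[18] P0: load  L0 | P0:S(22), P1:S(22), P2:I, P3:I | bus: BusRd,Flush
[19] P2: load  L0 | P0:S(22), P1:S(22), P2:S(22), P3:I | bus: BusRd
[20] P0: store L0 := 40 | P0:M(40), P1:I, P2:I, P3:I | bus: BusRdX
[21] P3: load  L0 | P0:S(40), P1:I, P2:I, P3:S(40) | bus: BusRd,Flush
[22] P2: store L1 := 61 | P0:I, P1:I, P2:M(61), P3:I | bus: BusRdX
[23] P3: store L1 := 65 | P0:I, P1:I, P2:I, P3:M(65) | bus: BusRdX,Flush
[24] P2: store L0 := 87 | P0:I, P1:I, P2:M(87), P3:I | bus: BusRdX
[25] P2: store L0 := 34 | P0:I, P1:I, P2:M(34), P3:I | bus: none
[26] P1: load  L0 | P0:I, P1:S(34), P2:S(34), P3:I | bus: BusRd,Flush
[27] P2: store L0 := 21 | P0:I, P1:I, P2:M(21), P3:I | bus: BusRdX
[28] P3: load  L0 | P0:I, P1:I, P2:S(21), P3:S(21) | bus: BusRd,Flush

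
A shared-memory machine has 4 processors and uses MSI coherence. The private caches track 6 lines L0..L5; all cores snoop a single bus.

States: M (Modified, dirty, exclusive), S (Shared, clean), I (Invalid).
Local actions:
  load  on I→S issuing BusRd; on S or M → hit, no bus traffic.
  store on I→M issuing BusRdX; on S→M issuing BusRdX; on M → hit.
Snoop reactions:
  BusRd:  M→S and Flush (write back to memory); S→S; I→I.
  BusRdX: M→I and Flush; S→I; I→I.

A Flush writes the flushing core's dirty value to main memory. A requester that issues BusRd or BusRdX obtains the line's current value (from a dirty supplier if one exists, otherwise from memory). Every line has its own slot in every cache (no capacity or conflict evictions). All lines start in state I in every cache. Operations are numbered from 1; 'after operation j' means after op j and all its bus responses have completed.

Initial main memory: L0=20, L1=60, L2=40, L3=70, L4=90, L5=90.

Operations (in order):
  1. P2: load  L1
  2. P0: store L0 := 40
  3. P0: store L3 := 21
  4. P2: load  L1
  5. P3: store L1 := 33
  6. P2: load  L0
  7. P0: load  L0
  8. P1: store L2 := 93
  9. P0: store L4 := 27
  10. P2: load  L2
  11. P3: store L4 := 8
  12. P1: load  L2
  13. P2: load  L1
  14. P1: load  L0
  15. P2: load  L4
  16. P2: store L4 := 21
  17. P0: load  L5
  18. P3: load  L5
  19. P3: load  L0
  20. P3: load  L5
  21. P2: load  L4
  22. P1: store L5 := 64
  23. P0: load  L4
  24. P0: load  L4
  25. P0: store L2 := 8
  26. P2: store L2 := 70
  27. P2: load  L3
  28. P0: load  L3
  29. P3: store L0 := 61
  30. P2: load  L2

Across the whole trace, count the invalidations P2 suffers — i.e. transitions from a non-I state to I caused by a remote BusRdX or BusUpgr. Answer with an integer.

1. P2: load  L1  bus=[BusRd]  L1: P0=I P1=I P2=S P3=I  mem[L1]=60
2. P0: store L0 := 40  bus=[BusRdX]  L0: P0=M P1=I P2=I P3=I  mem[L0]=20
3. P0: store L3 := 21  bus=[BusRdX]  L3: P0=M P1=I P2=I P3=I  mem[L3]=70
4. P2: load  L1  bus=[-]  L1: P0=I P1=I P2=S P3=I  mem[L1]=60
5. P3: store L1 := 33  bus=[BusRdX]  L1: P0=I P1=I P2=I P3=M  mem[L1]=60
6. P2: load  L0  bus=[BusRd,Flush]  L0: P0=S P1=I P2=S P3=I  mem[L0]=40
7. P0: load  L0  bus=[-]  L0: P0=S P1=I P2=S P3=I  mem[L0]=40
8. P1: store L2 := 93  bus=[BusRdX]  L2: P0=I P1=M P2=I P3=I  mem[L2]=40
9. P0: store L4 := 27  bus=[BusRdX]  L4: P0=M P1=I P2=I P3=I  mem[L4]=90
10. P2: load  L2  bus=[BusRd,Flush]  L2: P0=I P1=S P2=S P3=I  mem[L2]=93
11. P3: store L4 := 8  bus=[BusRdX,Flush]  L4: P0=I P1=I P2=I P3=M  mem[L4]=27
12. P1: load  L2  bus=[-]  L2: P0=I P1=S P2=S P3=I  mem[L2]=93
13. P2: load  L1  bus=[BusRd,Flush]  L1: P0=I P1=I P2=S P3=S  mem[L1]=33
14. P1: load  L0  bus=[BusRd]  L0: P0=S P1=S P2=S P3=I  mem[L0]=40
15. P2: load  L4  bus=[BusRd,Flush]  L4: P0=I P1=I P2=S P3=S  mem[L4]=8
16. P2: store L4 := 21  bus=[BusRdX]  L4: P0=I P1=I P2=M P3=I  mem[L4]=8
17. P0: load  L5  bus=[BusRd]  L5: P0=S P1=I P2=I P3=I  mem[L5]=90
18. P3: load  L5  bus=[BusRd]  L5: P0=S P1=I P2=I P3=S  mem[L5]=90
19. P3: load  L0  bus=[BusRd]  L0: P0=S P1=S P2=S P3=S  mem[L0]=40
20. P3: load  L5  bus=[-]  L5: P0=S P1=I P2=I P3=S  mem[L5]=90
21. P2: load  L4  bus=[-]  L4: P0=I P1=I P2=M P3=I  mem[L4]=8
22. P1: store L5 := 64  bus=[BusRdX]  L5: P0=I P1=M P2=I P3=I  mem[L5]=90
23. P0: load  L4  bus=[BusRd,Flush]  L4: P0=S P1=I P2=S P3=I  mem[L4]=21
24. P0: load  L4  bus=[-]  L4: P0=S P1=I P2=S P3=I  mem[L4]=21
25. P0: store L2 := 8  bus=[BusRdX]  L2: P0=M P1=I P2=I P3=I  mem[L2]=93
26. P2: store L2 := 70  bus=[BusRdX,Flush]  L2: P0=I P1=I P2=M P3=I  mem[L2]=8
27. P2: load  L3  bus=[BusRd,Flush]  L3: P0=S P1=I P2=S P3=I  mem[L3]=21
28. P0: load  L3  bus=[-]  L3: P0=S P1=I P2=S P3=I  mem[L3]=21
29. P3: store L0 := 61  bus=[BusRdX]  L0: P0=I P1=I P2=I P3=M  mem[L0]=40
30. P2: load  L2  bus=[-]  L2: P0=I P1=I P2=M P3=I  mem[L2]=8

invalidations = 3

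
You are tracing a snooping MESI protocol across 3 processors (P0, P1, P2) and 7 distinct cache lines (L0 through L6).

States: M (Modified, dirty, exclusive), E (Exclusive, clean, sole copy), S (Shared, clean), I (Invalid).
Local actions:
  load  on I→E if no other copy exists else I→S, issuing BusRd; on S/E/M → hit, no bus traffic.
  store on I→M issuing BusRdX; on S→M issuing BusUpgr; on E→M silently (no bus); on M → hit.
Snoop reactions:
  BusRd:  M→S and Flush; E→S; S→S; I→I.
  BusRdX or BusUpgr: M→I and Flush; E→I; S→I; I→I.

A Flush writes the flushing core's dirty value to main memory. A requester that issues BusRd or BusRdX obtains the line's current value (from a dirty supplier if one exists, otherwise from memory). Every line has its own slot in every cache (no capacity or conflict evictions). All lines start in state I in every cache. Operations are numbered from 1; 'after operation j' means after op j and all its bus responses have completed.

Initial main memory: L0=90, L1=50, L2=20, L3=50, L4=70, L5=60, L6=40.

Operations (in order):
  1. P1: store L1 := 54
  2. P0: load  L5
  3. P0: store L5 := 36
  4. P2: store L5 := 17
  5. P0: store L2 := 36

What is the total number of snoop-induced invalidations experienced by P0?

[1] P1: store L1 := 54 | P0:I, P1:M(54), P2:I | bus: BusRdX
[2] P0: load  L5 | P0:E(60), P1:I, P2:I | bus: BusRd
[3] P0: store L5 := 36 | P0:M(36), P1:I, P2:I | bus: none
[4] P2: store L5 := 17 | P0:I, P1:I, P2:M(17) | bus: BusRdX,Flush
[5] P0: store L2 := 36 | P0:M(36), P1:I, P2:I | bus: BusRdX

invalidations = 1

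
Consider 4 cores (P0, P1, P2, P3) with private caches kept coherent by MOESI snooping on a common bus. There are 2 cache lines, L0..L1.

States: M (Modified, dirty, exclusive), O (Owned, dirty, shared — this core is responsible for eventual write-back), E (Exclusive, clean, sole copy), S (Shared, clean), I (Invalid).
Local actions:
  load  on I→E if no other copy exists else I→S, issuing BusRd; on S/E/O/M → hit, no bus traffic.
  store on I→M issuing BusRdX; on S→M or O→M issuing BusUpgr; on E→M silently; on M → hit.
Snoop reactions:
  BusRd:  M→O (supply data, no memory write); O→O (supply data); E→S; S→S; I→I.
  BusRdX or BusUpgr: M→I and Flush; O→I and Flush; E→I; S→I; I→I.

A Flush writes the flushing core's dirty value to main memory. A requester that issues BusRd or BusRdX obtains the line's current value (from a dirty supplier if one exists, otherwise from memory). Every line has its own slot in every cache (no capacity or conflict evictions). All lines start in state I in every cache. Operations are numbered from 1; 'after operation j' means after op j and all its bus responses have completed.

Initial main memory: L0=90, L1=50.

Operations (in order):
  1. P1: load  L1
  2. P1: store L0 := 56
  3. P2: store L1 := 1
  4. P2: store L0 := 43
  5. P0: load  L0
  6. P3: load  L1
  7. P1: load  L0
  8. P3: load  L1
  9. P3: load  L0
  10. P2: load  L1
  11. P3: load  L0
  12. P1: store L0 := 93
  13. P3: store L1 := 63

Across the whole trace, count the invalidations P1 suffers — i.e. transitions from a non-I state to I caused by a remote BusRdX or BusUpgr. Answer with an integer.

invalidations = 2

1. P1: load  L1  bus=[BusRd]  L1: P0=I P1=E P2=I P3=I  mem[L1]=50
2. P1: store L0 := 56  bus=[BusRdX]  L0: P0=I P1=M P2=I P3=I  mem[L0]=90
3. P2: store L1 := 1  bus=[BusRdX]  L1: P0=I P1=I P2=M P3=I  mem[L1]=50
4. P2: store L0 := 43  bus=[BusRdX,Flush]  L0: P0=I P1=I P2=M P3=I  mem[L0]=56
5. P0: load  L0  bus=[BusRd]  L0: P0=S P1=I P2=O P3=I  mem[L0]=56
6. P3: load  L1  bus=[BusRd]  L1: P0=I P1=I P2=O P3=S  mem[L1]=50
7. P1: load  L0  bus=[BusRd]  L0: P0=S P1=S P2=O P3=I  mem[L0]=56
8. P3: load  L1  bus=[-]  L1: P0=I P1=I P2=O P3=S  mem[L1]=50
9. P3: load  L0  bus=[BusRd]  L0: P0=S P1=S P2=O P3=S  mem[L0]=56
10. P2: load  L1  bus=[-]  L1: P0=I P1=I P2=O P3=S  mem[L1]=50
11. P3: load  L0  bus=[-]  L0: P0=S P1=S P2=O P3=S  mem[L0]=56
12. P1: store L0 := 93  bus=[BusUpgr,Flush]  L0: P0=I P1=M P2=I P3=I  mem[L0]=43
13. P3: store L1 := 63  bus=[BusUpgr,Flush]  L1: P0=I P1=I P2=I P3=M  mem[L1]=1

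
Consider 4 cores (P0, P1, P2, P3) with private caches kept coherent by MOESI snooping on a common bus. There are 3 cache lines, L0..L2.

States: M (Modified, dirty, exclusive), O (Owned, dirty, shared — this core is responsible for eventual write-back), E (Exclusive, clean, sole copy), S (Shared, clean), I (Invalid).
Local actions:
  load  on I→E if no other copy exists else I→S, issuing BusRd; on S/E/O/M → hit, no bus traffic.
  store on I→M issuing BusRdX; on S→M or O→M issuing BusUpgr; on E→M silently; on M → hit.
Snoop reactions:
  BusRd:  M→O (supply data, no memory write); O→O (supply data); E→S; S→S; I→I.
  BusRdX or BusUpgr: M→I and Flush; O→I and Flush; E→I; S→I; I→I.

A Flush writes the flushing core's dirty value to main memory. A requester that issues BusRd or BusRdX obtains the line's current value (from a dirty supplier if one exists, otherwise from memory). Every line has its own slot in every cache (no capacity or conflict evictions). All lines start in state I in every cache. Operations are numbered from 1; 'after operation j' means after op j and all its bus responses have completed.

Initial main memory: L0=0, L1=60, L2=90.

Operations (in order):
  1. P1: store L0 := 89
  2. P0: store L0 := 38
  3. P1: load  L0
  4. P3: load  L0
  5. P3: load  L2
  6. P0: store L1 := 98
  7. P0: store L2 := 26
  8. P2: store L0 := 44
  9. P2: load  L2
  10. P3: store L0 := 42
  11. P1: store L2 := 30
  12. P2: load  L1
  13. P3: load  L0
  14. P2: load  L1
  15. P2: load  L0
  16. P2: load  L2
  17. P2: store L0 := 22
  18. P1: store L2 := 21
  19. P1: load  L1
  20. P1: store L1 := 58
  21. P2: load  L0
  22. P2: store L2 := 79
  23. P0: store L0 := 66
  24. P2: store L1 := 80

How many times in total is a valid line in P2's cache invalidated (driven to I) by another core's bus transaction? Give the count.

invalidations = 5

[1] P1: store L0 := 89 | P0:I, P1:M(89), P2:I, P3:I | bus: BusRdX
[2] P0: store L0 := 38 | P0:M(38), P1:I, P2:I, P3:I | bus: BusRdX,Flush
[3] P1: load  L0 | P0:O(38), P1:S(38), P2:I, P3:I | bus: BusRd
[4] P3: load  L0 | P0:O(38), P1:S(38), P2:I, P3:S(38) | bus: BusRd
[5] P3: load  L2 | P0:I, P1:I, P2:I, P3:E(90) | bus: BusRd
[6] P0: store L1 := 98 | P0:M(98), P1:I, P2:I, P3:I | bus: BusRdX
[7] P0: store L2 := 26 | P0:M(26), P1:I, P2:I, P3:I | bus: BusRdX
[8] P2: store L0 := 44 | P0:I, P1:I, P2:M(44), P3:I | bus: BusRdX,Flush
[9] P2: load  L2 | P0:O(26), P1:I, P2:S(26), P3:I | bus: BusRd
[10] P3: store L0 := 42 | P0:I, P1:I, P2:I, P3:M(42) | bus: BusRdX,Flush
[11] P1: store L2 := 30 | P0:I, P1:M(30), P2:I, P3:I | bus: BusRdX,Flush
[12] P2: load  L1 | P0:O(98), P1:I, P2:S(98), P3:I | bus: BusRd
[13] P3: load  L0 | P0:I, P1:I, P2:I, P3:M(42) | bus: none
[14] P2: load  L1 | P0:O(98), P1:I, P2:S(98), P3:I | bus: none
[15] P2: load  L0 | P0:I, P1:I, P2:S(42), P3:O(42) | bus: BusRd
[16] P2: load  L2 | P0:I, P1:O(30), P2:S(30), P3:I | bus: BusRd
[17] P2: store L0 := 22 | P0:I, P1:I, P2:M(22), P3:I | bus: BusUpgr,Flush
[18] P1: store L2 := 21 | P0:I, P1:M(21), P2:I, P3:I | bus: BusUpgr
[19] P1: load  L1 | P0:O(98), P1:S(98), P2:S(98), P3:I | bus: BusRd
[20] P1: store L1 := 58 | P0:I, P1:M(58), P2:I, P3:I | bus: BusUpgr,Flush
[21] P2: load  L0 | P0:I, P1:I, P2:M(22), P3:I | bus: none
[22] P2: store L2 := 79 | P0:I, P1:I, P2:M(79), P3:I | bus: BusRdX,Flush
[23] P0: store L0 := 66 | P0:M(66), P1:I, P2:I, P3:I | bus: BusRdX,Flush
[24] P2: store L1 := 80 | P0:I, P1:I, P2:M(80), P3:I | bus: BusRdX,Flush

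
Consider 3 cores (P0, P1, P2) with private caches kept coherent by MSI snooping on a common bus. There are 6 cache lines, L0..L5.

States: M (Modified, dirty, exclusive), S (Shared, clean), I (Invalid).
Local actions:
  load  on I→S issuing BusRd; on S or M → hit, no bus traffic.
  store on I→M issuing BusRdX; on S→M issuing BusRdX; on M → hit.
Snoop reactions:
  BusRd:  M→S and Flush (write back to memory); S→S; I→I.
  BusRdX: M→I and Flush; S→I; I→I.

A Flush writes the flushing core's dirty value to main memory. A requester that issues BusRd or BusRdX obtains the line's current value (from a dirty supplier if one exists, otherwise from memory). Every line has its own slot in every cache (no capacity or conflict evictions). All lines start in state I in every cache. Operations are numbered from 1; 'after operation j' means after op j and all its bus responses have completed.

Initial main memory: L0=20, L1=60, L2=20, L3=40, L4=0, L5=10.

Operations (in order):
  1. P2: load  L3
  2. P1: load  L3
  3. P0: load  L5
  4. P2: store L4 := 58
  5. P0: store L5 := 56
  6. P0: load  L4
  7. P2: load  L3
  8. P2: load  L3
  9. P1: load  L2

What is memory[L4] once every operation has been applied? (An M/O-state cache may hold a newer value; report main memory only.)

memory[L4] = 58

1. P2: load  L3  bus=[BusRd]  L3: P0=I P1=I P2=S  mem[L3]=40
2. P1: load  L3  bus=[BusRd]  L3: P0=I P1=S P2=S  mem[L3]=40
3. P0: load  L5  bus=[BusRd]  L5: P0=S P1=I P2=I  mem[L5]=10
4. P2: store L4 := 58  bus=[BusRdX]  L4: P0=I P1=I P2=M  mem[L4]=0
5. P0: store L5 := 56  bus=[BusRdX]  L5: P0=M P1=I P2=I  mem[L5]=10
6. P0: load  L4  bus=[BusRd,Flush]  L4: P0=S P1=I P2=S  mem[L4]=58
7. P2: load  L3  bus=[-]  L3: P0=I P1=S P2=S  mem[L3]=40
8. P2: load  L3  bus=[-]  L3: P0=I P1=S P2=S  mem[L3]=40
9. P1: load  L2  bus=[BusRd]  L2: P0=I P1=S P2=I  mem[L2]=20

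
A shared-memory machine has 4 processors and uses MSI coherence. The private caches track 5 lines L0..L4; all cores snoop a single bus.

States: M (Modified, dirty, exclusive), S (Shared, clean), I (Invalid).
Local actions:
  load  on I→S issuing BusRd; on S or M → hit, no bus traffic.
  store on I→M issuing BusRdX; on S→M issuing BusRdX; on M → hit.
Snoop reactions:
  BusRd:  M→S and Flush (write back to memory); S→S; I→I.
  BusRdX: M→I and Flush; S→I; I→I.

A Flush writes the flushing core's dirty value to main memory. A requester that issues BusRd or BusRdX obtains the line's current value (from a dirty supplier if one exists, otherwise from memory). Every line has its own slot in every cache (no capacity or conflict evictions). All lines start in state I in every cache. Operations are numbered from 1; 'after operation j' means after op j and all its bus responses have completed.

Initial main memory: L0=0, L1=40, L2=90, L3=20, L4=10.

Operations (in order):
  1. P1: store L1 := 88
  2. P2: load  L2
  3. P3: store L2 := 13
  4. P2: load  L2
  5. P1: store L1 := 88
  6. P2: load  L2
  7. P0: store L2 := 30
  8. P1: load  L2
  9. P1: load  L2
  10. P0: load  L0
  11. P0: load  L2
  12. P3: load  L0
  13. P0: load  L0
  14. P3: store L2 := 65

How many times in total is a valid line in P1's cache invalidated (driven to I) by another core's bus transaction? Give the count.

invalidations = 1

1. P1: store L1 := 88  bus=[BusRdX]  L1: P0=I P1=M P2=I P3=I  mem[L1]=40
2. P2: load  L2  bus=[BusRd]  L2: P0=I P1=I P2=S P3=I  mem[L2]=90
3. P3: store L2 := 13  bus=[BusRdX]  L2: P0=I P1=I P2=I P3=M  mem[L2]=90
4. P2: load  L2  bus=[BusRd,Flush]  L2: P0=I P1=I P2=S P3=S  mem[L2]=13
5. P1: store L1 := 88  bus=[-]  L1: P0=I P1=M P2=I P3=I  mem[L1]=40
6. P2: load  L2  bus=[-]  L2: P0=I P1=I P2=S P3=S  mem[L2]=13
7. P0: store L2 := 30  bus=[BusRdX]  L2: P0=M P1=I P2=I P3=I  mem[L2]=13
8. P1: load  L2  bus=[BusRd,Flush]  L2: P0=S P1=S P2=I P3=I  mem[L2]=30
9. P1: load  L2  bus=[-]  L2: P0=S P1=S P2=I P3=I  mem[L2]=30
10. P0: load  L0  bus=[BusRd]  L0: P0=S P1=I P2=I P3=I  mem[L0]=0
11. P0: load  L2  bus=[-]  L2: P0=S P1=S P2=I P3=I  mem[L2]=30
12. P3: load  L0  bus=[BusRd]  L0: P0=S P1=I P2=I P3=S  mem[L0]=0
13. P0: load  L0  bus=[-]  L0: P0=S P1=I P2=I P3=S  mem[L0]=0
14. P3: store L2 := 65  bus=[BusRdX]  L2: P0=I P1=I P2=I P3=M  mem[L2]=30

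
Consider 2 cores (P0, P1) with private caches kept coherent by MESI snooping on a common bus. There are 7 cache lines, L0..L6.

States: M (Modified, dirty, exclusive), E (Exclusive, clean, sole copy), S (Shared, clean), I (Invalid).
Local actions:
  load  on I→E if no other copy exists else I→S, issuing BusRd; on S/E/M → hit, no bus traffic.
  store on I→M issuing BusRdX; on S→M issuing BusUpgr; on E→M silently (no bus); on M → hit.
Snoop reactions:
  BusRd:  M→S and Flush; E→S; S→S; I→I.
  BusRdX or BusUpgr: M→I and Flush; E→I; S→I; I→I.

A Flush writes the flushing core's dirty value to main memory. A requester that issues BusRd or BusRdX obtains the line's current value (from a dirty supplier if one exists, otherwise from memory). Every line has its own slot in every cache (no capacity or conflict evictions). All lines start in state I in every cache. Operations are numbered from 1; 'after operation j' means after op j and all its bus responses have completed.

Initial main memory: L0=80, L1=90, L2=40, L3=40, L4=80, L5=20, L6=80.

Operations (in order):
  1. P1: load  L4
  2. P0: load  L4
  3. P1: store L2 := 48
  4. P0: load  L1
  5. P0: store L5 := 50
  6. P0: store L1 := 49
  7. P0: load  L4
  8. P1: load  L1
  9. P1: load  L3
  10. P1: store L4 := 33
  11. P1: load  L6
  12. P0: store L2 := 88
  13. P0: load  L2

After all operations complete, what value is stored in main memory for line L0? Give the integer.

memory[L0] = 80

1. P1: load  L4  bus=[BusRd]  L4: P0=I P1=E  mem[L4]=80
2. P0: load  L4  bus=[BusRd]  L4: P0=S P1=S  mem[L4]=80
3. P1: store L2 := 48  bus=[BusRdX]  L2: P0=I P1=M  mem[L2]=40
4. P0: load  L1  bus=[BusRd]  L1: P0=E P1=I  mem[L1]=90
5. P0: store L5 := 50  bus=[BusRdX]  L5: P0=M P1=I  mem[L5]=20
6. P0: store L1 := 49  bus=[-]  L1: P0=M P1=I  mem[L1]=90
7. P0: load  L4  bus=[-]  L4: P0=S P1=S  mem[L4]=80
8. P1: load  L1  bus=[BusRd,Flush]  L1: P0=S P1=S  mem[L1]=49
9. P1: load  L3  bus=[BusRd]  L3: P0=I P1=E  mem[L3]=40
10. P1: store L4 := 33  bus=[BusUpgr]  L4: P0=I P1=M  mem[L4]=80
11. P1: load  L6  bus=[BusRd]  L6: P0=I P1=E  mem[L6]=80
12. P0: store L2 := 88  bus=[BusRdX,Flush]  L2: P0=M P1=I  mem[L2]=48
13. P0: load  L2  bus=[-]  L2: P0=M P1=I  mem[L2]=48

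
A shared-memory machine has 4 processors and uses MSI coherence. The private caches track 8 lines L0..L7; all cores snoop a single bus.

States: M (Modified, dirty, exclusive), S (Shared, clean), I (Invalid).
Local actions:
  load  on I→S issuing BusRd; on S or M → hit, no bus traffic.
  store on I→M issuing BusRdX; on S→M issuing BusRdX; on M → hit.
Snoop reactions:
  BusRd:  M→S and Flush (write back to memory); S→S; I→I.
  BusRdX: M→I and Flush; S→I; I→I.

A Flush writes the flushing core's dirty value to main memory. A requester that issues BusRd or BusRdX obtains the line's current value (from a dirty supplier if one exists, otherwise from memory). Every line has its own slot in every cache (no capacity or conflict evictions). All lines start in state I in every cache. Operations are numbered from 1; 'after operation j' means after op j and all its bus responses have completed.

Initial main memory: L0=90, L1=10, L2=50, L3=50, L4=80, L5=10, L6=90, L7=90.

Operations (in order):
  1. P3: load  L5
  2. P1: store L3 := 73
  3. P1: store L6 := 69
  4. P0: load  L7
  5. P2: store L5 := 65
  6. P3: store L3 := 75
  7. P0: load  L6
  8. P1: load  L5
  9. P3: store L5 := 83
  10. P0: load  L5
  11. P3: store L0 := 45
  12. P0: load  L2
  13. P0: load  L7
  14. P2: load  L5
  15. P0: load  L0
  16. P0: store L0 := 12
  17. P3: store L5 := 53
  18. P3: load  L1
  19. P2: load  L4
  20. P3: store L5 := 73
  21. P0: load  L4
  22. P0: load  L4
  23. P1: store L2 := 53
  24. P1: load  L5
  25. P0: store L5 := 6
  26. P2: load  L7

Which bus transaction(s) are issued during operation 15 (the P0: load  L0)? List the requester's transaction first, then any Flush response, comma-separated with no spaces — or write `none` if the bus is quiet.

bus = BusRd,Flush

1. P3: load  L5  bus=[BusRd]  L5: P0=I P1=I P2=I P3=S  mem[L5]=10
2. P1: store L3 := 73  bus=[BusRdX]  L3: P0=I P1=M P2=I P3=I  mem[L3]=50
3. P1: store L6 := 69  bus=[BusRdX]  L6: P0=I P1=M P2=I P3=I  mem[L6]=90
4. P0: load  L7  bus=[BusRd]  L7: P0=S P1=I P2=I P3=I  mem[L7]=90
5. P2: store L5 := 65  bus=[BusRdX]  L5: P0=I P1=I P2=M P3=I  mem[L5]=10
6. P3: store L3 := 75  bus=[BusRdX,Flush]  L3: P0=I P1=I P2=I P3=M  mem[L3]=73
7. P0: load  L6  bus=[BusRd,Flush]  L6: P0=S P1=S P2=I P3=I  mem[L6]=69
8. P1: load  L5  bus=[BusRd,Flush]  L5: P0=I P1=S P2=S P3=I  mem[L5]=65
9. P3: store L5 := 83  bus=[BusRdX]  L5: P0=I P1=I P2=I P3=M  mem[L5]=65
10. P0: load  L5  bus=[BusRd,Flush]  L5: P0=S P1=I P2=I P3=S  mem[L5]=83
11. P3: store L0 := 45  bus=[BusRdX]  L0: P0=I P1=I P2=I P3=M  mem[L0]=90
12. P0: load  L2  bus=[BusRd]  L2: P0=S P1=I P2=I P3=I  mem[L2]=50
13. P0: load  L7  bus=[-]  L7: P0=S P1=I P2=I P3=I  mem[L7]=90
14. P2: load  L5  bus=[BusRd]  L5: P0=S P1=I P2=S P3=S  mem[L5]=83
15. P0: load  L0  bus=[BusRd,Flush]  L0: P0=S P1=I P2=I P3=S  mem[L0]=45
16. P0: store L0 := 12  bus=[BusRdX]  L0: P0=M P1=I P2=I P3=I  mem[L0]=45
17. P3: store L5 := 53  bus=[BusRdX]  L5: P0=I P1=I P2=I P3=M  mem[L5]=83
18. P3: load  L1  bus=[BusRd]  L1: P0=I P1=I P2=I P3=S  mem[L1]=10
19. P2: load  L4  bus=[BusRd]  L4: P0=I P1=I P2=S P3=I  mem[L4]=80
20. P3: store L5 := 73  bus=[-]  L5: P0=I P1=I P2=I P3=M  mem[L5]=83
21. P0: load  L4  bus=[BusRd]  L4: P0=S P1=I P2=S P3=I  mem[L4]=80
22. P0: load  L4  bus=[-]  L4: P0=S P1=I P2=S P3=I  mem[L4]=80
23. P1: store L2 := 53  bus=[BusRdX]  L2: P0=I P1=M P2=I P3=I  mem[L2]=50
24. P1: load  L5  bus=[BusRd,Flush]  L5: P0=I P1=S P2=I P3=S  mem[L5]=73
25. P0: store L5 := 6  bus=[BusRdX]  L5: P0=M P1=I P2=I P3=I  mem[L5]=73
26. P2: load  L7  bus=[BusRd]  L7: P0=S P1=I P2=S P3=I  mem[L7]=90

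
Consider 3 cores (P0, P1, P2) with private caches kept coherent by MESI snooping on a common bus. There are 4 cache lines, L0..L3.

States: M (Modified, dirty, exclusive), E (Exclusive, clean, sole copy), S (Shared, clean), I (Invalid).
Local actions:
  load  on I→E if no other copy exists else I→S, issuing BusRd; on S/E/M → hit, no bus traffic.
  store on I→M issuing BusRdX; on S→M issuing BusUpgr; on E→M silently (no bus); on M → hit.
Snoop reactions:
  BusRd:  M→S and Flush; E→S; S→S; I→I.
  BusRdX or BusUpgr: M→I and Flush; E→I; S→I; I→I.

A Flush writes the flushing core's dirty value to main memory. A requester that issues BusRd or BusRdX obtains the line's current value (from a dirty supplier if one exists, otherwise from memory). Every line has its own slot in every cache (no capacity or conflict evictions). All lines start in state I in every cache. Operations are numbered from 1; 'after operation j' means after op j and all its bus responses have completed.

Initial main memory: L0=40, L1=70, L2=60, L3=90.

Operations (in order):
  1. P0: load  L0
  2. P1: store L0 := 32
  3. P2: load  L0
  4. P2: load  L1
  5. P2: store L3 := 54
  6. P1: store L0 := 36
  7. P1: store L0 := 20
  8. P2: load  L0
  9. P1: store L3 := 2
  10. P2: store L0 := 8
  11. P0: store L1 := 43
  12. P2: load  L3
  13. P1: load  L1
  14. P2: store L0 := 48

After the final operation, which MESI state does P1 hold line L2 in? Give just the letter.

  op1 P0: load  L0 → E/I/I on L0; bus BusRd; mem=40
  op2 P1: store L0 := 32 → I/M/I on L0; bus BusRdX; mem=40
  op3 P2: load  L0 → I/S/S on L0; bus BusRd Flush; mem=32
  op4 P2: load  L1 → I/I/E on L1; bus BusRd; mem=70
  op5 P2: store L3 := 54 → I/I/M on L3; bus BusRdX; mem=90
  op6 P1: store L0 := 36 → I/M/I on L0; bus BusUpgr; mem=32
  op7 P1: store L0 := 20 → I/M/I on L0; bus (none); mem=32
  op8 P2: load  L0 → I/S/S on L0; bus BusRd Flush; mem=20
  op9 P1: store L3 := 2 → I/M/I on L3; bus BusRdX Flush; mem=54
  op10 P2: store L0 := 8 → I/I/M on L0; bus BusUpgr; mem=20
  op11 P0: store L1 := 43 → M/I/I on L1; bus BusRdX; mem=70
  op12 P2: load  L3 → I/S/S on L3; bus BusRd Flush; mem=2
  op13 P1: load  L1 → S/S/I on L1; bus BusRd Flush; mem=43
  op14 P2: store L0 := 48 → I/I/M on L0; bus (none); mem=20

state = I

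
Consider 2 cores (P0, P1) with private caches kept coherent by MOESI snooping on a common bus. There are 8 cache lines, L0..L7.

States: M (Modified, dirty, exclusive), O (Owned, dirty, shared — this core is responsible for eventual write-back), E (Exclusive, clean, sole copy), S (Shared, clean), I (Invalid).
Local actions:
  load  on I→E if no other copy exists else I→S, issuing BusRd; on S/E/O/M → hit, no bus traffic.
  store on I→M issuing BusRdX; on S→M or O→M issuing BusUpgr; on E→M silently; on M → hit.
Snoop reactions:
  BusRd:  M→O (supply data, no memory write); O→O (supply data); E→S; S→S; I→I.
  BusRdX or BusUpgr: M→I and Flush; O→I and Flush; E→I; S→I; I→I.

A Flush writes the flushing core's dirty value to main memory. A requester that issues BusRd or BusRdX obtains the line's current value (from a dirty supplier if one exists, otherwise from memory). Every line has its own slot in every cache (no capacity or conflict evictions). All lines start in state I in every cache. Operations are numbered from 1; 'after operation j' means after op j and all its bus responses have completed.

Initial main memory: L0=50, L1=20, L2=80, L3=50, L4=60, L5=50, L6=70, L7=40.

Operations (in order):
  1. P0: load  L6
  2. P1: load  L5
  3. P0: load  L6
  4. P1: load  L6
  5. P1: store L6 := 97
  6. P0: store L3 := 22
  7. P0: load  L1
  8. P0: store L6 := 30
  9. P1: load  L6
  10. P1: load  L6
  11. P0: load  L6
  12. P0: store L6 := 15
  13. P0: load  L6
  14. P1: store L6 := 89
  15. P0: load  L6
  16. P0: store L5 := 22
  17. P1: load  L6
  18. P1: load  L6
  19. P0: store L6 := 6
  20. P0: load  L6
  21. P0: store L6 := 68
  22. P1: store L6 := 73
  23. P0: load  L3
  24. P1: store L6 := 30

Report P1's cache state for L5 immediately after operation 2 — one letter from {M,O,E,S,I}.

  op1 P0: load  L6 → E/I on L6; bus BusRd; mem=70
  op2 P1: load  L5 → I/E on L5; bus BusRd; mem=50
  op3 P0: load  L6 → E/I on L6; bus (none); mem=70
  op4 P1: load  L6 → S/S on L6; bus BusRd; mem=70
  op5 P1: store L6 := 97 → I/M on L6; bus BusUpgr; mem=70
  op6 P0: store L3 := 22 → M/I on L3; bus BusRdX; mem=50
  op7 P0: load  L1 → E/I on L1; bus BusRd; mem=20
  op8 P0: store L6 := 30 → M/I on L6; bus BusRdX Flush; mem=97
  op9 P1: load  L6 → O/S on L6; bus BusRd; mem=97
  op10 P1: load  L6 → O/S on L6; bus (none); mem=97
  op11 P0: load  L6 → O/S on L6; bus (none); mem=97
  op12 P0: store L6 := 15 → M/I on L6; bus BusUpgr; mem=97
  op13 P0: load  L6 → M/I on L6; bus (none); mem=97
  op14 P1: store L6 := 89 → I/M on L6; bus BusRdX Flush; mem=15
  op15 P0: load  L6 → S/O on L6; bus BusRd; mem=15
  op16 P0: store L5 := 22 → M/I on L5; bus BusRdX; mem=50
  op17 P1: load  L6 → S/O on L6; bus (none); mem=15
  op18 P1: load  L6 → S/O on L6; bus (none); mem=15
  op19 P0: store L6 := 6 → M/I on L6; bus BusUpgr Flush; mem=89
  op20 P0: load  L6 → M/I on L6; bus (none); mem=89
  op21 P0: store L6 := 68 → M/I on L6; bus (none); mem=89
  op22 P1: store L6 := 73 → I/M on L6; bus BusRdX Flush; mem=68
  op23 P0: load  L3 → M/I on L3; bus (none); mem=50
  op24 P1: store L6 := 30 → I/M on L6; bus (none); mem=68

state = E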